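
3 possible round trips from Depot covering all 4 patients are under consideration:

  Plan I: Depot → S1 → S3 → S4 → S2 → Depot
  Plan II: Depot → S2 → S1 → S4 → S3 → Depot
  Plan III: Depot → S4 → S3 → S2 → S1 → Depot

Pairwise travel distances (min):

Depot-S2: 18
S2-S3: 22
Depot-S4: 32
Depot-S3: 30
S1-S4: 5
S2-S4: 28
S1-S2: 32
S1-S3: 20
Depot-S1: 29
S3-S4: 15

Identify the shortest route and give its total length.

100 min — Plan II is the shortest.

Plan I: 29 + 20 + 15 + 28 + 18 = 110
Plan II: 18 + 32 + 5 + 15 + 30 = 100
Plan III: 32 + 15 + 22 + 32 + 29 = 130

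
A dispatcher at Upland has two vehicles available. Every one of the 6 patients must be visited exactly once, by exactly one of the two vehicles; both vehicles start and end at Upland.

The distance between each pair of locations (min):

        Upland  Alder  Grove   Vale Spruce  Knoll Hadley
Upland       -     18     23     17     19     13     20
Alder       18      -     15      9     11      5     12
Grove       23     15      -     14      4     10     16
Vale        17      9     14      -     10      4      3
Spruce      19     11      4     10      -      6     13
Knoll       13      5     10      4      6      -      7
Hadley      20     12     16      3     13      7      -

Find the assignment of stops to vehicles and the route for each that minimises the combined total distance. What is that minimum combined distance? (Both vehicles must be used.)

95 min — the smallest possible combined total.

Check every non-empty split of the stops between the two vehicles; for each half take its own optimal tour:
  {Alder} + {Grove, Vale, Spruce, Knoll, Hadley}: 36 + 59 = 95
  {Grove} + {Alder, Vale, Spruce, Knoll, Hadley}: 46 + 62 = 108
  {Alder, Grove} + {Vale, Spruce, Knoll, Hadley}: 56 + 52 = 108
  {Vale} + {Alder, Grove, Spruce, Knoll, Hadley}: 34 + 69 = 103
  {Alder, Vale} + {Grove, Spruce, Knoll, Hadley}: 44 + 59 = 103
  {Grove, Vale} + {Alder, Spruce, Knoll, Hadley}: 54 + 62 = 116
  … (31 splits in total)
Best: vehicle 1 Upland → Alder → Upland = 36; vehicle 2 Upland → Vale → Hadley → Grove → Spruce → Knoll → Upland = 59; combined 95.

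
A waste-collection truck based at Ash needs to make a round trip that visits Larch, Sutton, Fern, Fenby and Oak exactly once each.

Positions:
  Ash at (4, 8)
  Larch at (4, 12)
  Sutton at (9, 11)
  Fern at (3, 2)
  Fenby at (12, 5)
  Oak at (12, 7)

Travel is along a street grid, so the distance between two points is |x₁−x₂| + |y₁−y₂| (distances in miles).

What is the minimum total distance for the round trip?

Minimum total distance: 38 miles.

Ash-Larch-Sutton-Fern-Fenby-Oak-Ash: 4+6+15+12+2+9 = 48
Ash-Larch-Sutton-Fern-Oak-Fenby-Ash: 4+6+15+14+2+11 = 52
Ash-Larch-Sutton-Fenby-Fern-Oak-Ash: 4+6+9+12+14+9 = 54
Ash-Larch-Sutton-Fenby-Oak-Fern-Ash: 4+6+9+2+14+7 = 42
Ash-Larch-Sutton-Oak-Fern-Fenby-Ash: 4+6+7+14+12+11 = 54
Ash-Larch-Sutton-Oak-Fenby-Fern-Ash: 4+6+7+2+12+7 = 38
Ash-Larch-Fern-Sutton-Fenby-Oak-Ash: 4+11+15+9+2+9 = 50
Ash-Larch-Fern-Sutton-Oak-Fenby-Ash: 4+11+15+7+2+11 = 50
Ash-Larch-Fern-Fenby-Sutton-Oak-Ash: 4+11+12+9+7+9 = 52
Ash-Larch-Fern-Fenby-Oak-Sutton-Ash: 4+11+12+2+7+8 = 44
Ash-Larch-Fern-Oak-Sutton-Fenby-Ash: 4+11+14+7+9+11 = 56
Ash-Larch-Fern-Oak-Fenby-Sutton-Ash: 4+11+14+2+9+8 = 48
Ash-Larch-Fenby-Sutton-Fern-Oak-Ash: 4+15+9+15+14+9 = 66
Ash-Larch-Fenby-Sutton-Oak-Fern-Ash: 4+15+9+7+14+7 = 56
… (46 more)
The minimum is 38.
One optimal route: Ash → Larch → Sutton → Oak → Fenby → Fern → Ash (or its reverse).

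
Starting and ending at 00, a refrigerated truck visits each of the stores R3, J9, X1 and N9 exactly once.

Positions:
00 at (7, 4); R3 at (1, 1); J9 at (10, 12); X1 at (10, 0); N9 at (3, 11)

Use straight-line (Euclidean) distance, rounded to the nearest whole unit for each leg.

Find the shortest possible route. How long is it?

With 4 stops there are 4!/2 = 12 distinct round trips (a route and its reverse cost the same).
00→R3→J9→X1→N9→00: 7+14+12+13+8 = 54
00→R3→J9→N9→X1→00: 7+14+7+13+5 = 46
00→R3→X1→J9→N9→00: 7+9+12+7+8 = 43
00→R3→X1→N9→J9→00: 7+9+13+7+9 = 45
00→R3→N9→J9→X1→00: 7+10+7+12+5 = 41
00→R3→N9→X1→J9→00: 7+10+13+12+9 = 51
00→J9→R3→X1→N9→00: 9+14+9+13+8 = 53
00→J9→R3→N9→X1→00: 9+14+10+13+5 = 51
00→J9→X1→R3→N9→00: 9+12+9+10+8 = 48
00→J9→N9→R3→X1→00: 9+7+10+9+5 = 40
00→X1→R3→J9→N9→00: 5+9+14+7+8 = 43
00→X1→J9→R3→N9→00: 5+12+14+10+8 = 49
The minimum is 40.
One optimal route: 00 → J9 → N9 → R3 → X1 → 00 (or its reverse).

Shortest round trip = 40.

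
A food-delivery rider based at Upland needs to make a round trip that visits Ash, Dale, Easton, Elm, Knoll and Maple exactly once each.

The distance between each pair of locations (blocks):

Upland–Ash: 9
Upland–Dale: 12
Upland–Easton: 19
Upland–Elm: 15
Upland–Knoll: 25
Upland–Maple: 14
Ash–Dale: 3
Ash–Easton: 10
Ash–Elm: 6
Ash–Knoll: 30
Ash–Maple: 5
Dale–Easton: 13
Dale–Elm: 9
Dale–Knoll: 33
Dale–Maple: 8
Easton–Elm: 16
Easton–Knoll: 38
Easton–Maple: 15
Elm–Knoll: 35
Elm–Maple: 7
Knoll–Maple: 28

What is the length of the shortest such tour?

Upland→Ash→Dale→Easton→Elm→Knoll→Maple→Upland: 9+3+13+16+35+28+14 = 118
Upland→Ash→Dale→Easton→Elm→Maple→Knoll→Upland: 9+3+13+16+7+28+25 = 101
Upland→Ash→Dale→Easton→Knoll→Elm→Maple→Upland: 9+3+13+38+35+7+14 = 119
Upland→Ash→Dale→Easton→Knoll→Maple→Elm→Upland: 9+3+13+38+28+7+15 = 113
Upland→Ash→Dale→Easton→Maple→Elm→Knoll→Upland: 9+3+13+15+7+35+25 = 107
Upland→Ash→Dale→Easton→Maple→Knoll→Elm→Upland: 9+3+13+15+28+35+15 = 118
Upland→Ash→Dale→Elm→Easton→Knoll→Maple→Upland: 9+3+9+16+38+28+14 = 117
Upland→Ash→Dale→Elm→Easton→Maple→Knoll→Upland: 9+3+9+16+15+28+25 = 105
… (352 more)
The minimum is 101.
One optimal route: Upland → Ash → Dale → Easton → Elm → Maple → Knoll → Upland (or its reverse).

Shortest round trip = 101 blocks.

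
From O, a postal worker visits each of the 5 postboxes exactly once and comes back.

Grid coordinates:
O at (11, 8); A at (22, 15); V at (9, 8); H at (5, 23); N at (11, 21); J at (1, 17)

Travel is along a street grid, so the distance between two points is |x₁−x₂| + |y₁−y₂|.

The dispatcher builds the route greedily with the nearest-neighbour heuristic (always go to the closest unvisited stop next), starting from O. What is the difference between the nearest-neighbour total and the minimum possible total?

O: V=2, N=13, A=18, J=19, H=21 ⇒ V
V: N=15, J=17, H=19, A=20 ⇒ N
N: H=8, J=14, A=17 ⇒ H
H: J=10, A=25 ⇒ J
J: A=23 ⇒ A
NN route O → V → N → H → J → A → O costs 76.
Optimal: O → A → N → H → J → V → O costs 72 (by enumerating all 60 distinct tours).
Excess = 76 − 72 = 4.

Excess over optimum: 4.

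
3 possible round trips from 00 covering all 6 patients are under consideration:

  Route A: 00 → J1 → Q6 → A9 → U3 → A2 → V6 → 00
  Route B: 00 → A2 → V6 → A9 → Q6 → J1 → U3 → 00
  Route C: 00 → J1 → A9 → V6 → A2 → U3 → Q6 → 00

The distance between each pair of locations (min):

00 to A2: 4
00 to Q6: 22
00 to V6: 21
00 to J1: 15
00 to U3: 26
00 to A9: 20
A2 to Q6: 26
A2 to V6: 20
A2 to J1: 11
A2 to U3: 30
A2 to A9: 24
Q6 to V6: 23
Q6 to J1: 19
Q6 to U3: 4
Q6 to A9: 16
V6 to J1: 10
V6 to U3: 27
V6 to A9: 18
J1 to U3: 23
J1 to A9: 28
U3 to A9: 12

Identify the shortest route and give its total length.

Route A: 15 + 19 + 16 + 12 + 30 + 20 + 21 = 133
Route B: 4 + 20 + 18 + 16 + 19 + 23 + 26 = 126
Route C: 15 + 28 + 18 + 20 + 30 + 4 + 22 = 137

126 min — Route B is the shortest.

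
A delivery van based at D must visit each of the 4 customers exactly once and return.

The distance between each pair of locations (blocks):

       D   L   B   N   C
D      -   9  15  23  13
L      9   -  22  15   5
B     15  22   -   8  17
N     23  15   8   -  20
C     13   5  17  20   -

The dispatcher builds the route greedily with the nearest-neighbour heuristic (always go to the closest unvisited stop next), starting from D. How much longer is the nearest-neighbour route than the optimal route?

D: L=9, C=13, B=15, N=23 ⇒ L
L: C=5, N=15, B=22 ⇒ C
C: B=17, N=20 ⇒ B
B: N=8 ⇒ N
NN route D → L → C → B → N → D costs 62.
Optimal: D → B → N → L → C → D costs 56 (by enumerating all 12 distinct tours).
Excess = 62 − 56 = 6.

The nearest-neighbour route is 6 blocks longer than optimal.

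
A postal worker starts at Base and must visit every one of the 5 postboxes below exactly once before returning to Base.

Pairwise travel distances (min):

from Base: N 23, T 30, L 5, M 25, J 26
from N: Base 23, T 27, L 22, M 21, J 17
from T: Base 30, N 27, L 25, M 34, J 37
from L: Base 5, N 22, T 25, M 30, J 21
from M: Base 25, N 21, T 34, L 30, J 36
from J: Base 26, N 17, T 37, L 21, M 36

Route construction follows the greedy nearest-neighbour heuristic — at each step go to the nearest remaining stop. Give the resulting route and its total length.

From Base: distances to unvisited — L=5, N=23, M=25, J=26, T=30. Nearest is L (5).
From L: distances to unvisited — J=21, N=22, T=25, M=30. Nearest is J (21).
From J: distances to unvisited — N=17, M=36, T=37. Nearest is N (17).
From N: distances to unvisited — M=21, T=27. Nearest is M (21).
From M: distances to unvisited — T=34. Nearest is T (34).
Return T→Base: 30.
Total = 5 + 21 + 17 + 21 + 34 + 30 = 128.

128 min along Base → L → J → N → M → T → Base.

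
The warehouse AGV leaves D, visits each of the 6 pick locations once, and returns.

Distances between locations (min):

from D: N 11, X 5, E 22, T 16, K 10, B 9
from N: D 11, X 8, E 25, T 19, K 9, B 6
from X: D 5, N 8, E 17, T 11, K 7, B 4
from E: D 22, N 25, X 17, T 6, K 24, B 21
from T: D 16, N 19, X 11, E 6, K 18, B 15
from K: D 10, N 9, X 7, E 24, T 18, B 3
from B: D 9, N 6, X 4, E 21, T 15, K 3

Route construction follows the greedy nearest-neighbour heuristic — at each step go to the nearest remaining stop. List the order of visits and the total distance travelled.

Total distance 68 min via the nearest-neighbour route D → X → B → K → N → T → E → D.

From D: distances to unvisited — X=5, B=9, K=10, N=11, T=16, E=22. Nearest is X (5).
From X: distances to unvisited — B=4, K=7, N=8, T=11, E=17. Nearest is B (4).
From B: distances to unvisited — K=3, N=6, T=15, E=21. Nearest is K (3).
From K: distances to unvisited — N=9, T=18, E=24. Nearest is N (9).
From N: distances to unvisited — T=19, E=25. Nearest is T (19).
From T: distances to unvisited — E=6. Nearest is E (6).
Return E→D: 22.
Total = 5 + 4 + 3 + 9 + 19 + 6 + 22 = 68.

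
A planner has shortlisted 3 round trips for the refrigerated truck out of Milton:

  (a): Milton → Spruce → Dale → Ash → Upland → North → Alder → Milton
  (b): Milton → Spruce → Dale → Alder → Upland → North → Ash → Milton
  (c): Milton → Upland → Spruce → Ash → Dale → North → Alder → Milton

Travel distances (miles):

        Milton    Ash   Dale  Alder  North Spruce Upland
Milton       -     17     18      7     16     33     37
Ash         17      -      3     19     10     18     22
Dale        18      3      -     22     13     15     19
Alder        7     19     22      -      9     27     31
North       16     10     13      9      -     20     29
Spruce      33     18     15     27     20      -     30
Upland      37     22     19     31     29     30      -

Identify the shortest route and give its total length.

117 miles — (c) is the shortest.

(a): 33 + 15 + 3 + 22 + 29 + 9 + 7 = 118
(b): 33 + 15 + 22 + 31 + 29 + 10 + 17 = 157
(c): 37 + 30 + 18 + 3 + 13 + 9 + 7 = 117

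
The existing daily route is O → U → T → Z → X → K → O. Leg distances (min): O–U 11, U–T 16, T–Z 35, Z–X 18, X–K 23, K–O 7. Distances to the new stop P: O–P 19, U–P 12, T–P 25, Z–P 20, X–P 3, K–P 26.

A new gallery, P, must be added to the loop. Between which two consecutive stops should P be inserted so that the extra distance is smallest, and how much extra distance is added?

+5 min — insert P between Z and X.

Insertion cost between consecutive stops i–j is d(i,P) + d(P,j) − d(i,j):
  between O and U: 19 + 12 − 11 = 20
  between U and T: 12 + 25 − 16 = 21
  between T and Z: 25 + 20 − 35 = 10
  between Z and X: 20 + 3 − 18 = 5
  between X and K: 3 + 26 − 23 = 6
  between K and O: 26 + 19 − 7 = 38
Cheapest insertion is between Z and X, adding 5.
New total = 110 + 5 = 115.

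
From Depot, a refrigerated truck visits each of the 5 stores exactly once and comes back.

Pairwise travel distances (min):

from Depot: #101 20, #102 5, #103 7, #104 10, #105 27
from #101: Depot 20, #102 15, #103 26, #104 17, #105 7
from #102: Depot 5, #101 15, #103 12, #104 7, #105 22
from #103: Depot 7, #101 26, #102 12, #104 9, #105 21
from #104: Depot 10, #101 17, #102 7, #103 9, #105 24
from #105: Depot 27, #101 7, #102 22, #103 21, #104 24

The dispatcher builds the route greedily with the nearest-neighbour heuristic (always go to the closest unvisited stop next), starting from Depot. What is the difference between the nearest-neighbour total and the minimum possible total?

From Depot: #102=5, #103=7, #104=10, #101=20, #105=27 → choose #102 (5).
From #102: #104=7, #103=12, #101=15, #105=22 → choose #104 (7).
From #104: #103=9, #101=17, #105=24 → choose #103 (9).
From #103: #105=21, #101=26 → choose #105 (21).
From #105: #101=7 → choose #101 (7).
NN route Depot → #102 → #104 → #103 → #105 → #101 → Depot costs 69.
Optimal: Depot → #102 → #104 → #101 → #105 → #103 → Depot costs 64 (by enumerating all 60 distinct tours).
Excess = 69 − 64 = 5.

5 min longer than the optimal tour.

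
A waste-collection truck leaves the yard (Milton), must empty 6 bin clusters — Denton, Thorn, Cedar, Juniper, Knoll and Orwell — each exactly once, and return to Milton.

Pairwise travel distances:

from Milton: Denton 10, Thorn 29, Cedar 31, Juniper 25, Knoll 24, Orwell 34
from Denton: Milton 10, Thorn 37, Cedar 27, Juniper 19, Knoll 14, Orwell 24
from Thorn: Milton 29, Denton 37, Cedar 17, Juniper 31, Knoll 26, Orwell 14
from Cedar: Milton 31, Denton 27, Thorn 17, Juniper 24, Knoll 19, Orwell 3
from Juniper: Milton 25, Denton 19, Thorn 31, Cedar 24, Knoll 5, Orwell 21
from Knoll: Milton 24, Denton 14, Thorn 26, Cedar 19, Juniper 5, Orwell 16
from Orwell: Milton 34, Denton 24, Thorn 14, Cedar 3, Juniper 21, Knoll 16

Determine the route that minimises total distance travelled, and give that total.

Minimum total distance: 99.

There are 360 distinct closed tours to check (reversals are equivalent).
Milton → Denton → Thorn → Cedar → Juniper → Knoll → Orwell → Milton: 10+37+17+24+5+16+34 = 143
Milton → Denton → Thorn → Cedar → Juniper → Orwell → Knoll → Milton: 10+37+17+24+21+16+24 = 149
Milton → Denton → Thorn → Cedar → Knoll → Juniper → Orwell → Milton: 10+37+17+19+5+21+34 = 143
Milton → Denton → Thorn → Cedar → Knoll → Orwell → Juniper → Milton: 10+37+17+19+16+21+25 = 145
Milton → Denton → Thorn → Cedar → Orwell → Juniper → Knoll → Milton: 10+37+17+3+21+5+24 = 117
Milton → Denton → Thorn → Cedar → Orwell → Knoll → Juniper → Milton: 10+37+17+3+16+5+25 = 113
Milton → Denton → Thorn → Juniper → Cedar → Knoll → Orwell → Milton: 10+37+31+24+19+16+34 = 171
Milton → Denton → Thorn → Juniper → Cedar → Orwell → Knoll → Milton: 10+37+31+24+3+16+24 = 145
… (352 more)
Milton → Denton → Juniper → Knoll → Cedar → Orwell → Thorn → Milton: 10+19+5+19+3+14+29 = 99  ← best
The minimum is 99.
One optimal route: Milton → Denton → Juniper → Knoll → Cedar → Orwell → Thorn → Milton (or its reverse).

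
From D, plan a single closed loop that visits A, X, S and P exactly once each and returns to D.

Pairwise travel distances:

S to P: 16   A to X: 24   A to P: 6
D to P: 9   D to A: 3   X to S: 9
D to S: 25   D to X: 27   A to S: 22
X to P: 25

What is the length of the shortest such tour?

Minimum total distance: 61.

There are 12 distinct closed tours to check (reversals are equivalent).
D - A - X - S - P - D: 3+24+9+16+9 = 61
D - A - X - P - S - D: 3+24+25+16+25 = 93
D - A - S - X - P - D: 3+22+9+25+9 = 68
D - A - S - P - X - D: 3+22+16+25+27 = 93
D - A - P - X - S - D: 3+6+25+9+25 = 68
D - A - P - S - X - D: 3+6+16+9+27 = 61
D - X - A - S - P - D: 27+24+22+16+9 = 98
D - X - A - P - S - D: 27+24+6+16+25 = 98
D - X - S - A - P - D: 27+9+22+6+9 = 73
D - X - P - A - S - D: 27+25+6+22+25 = 105
D - S - A - X - P - D: 25+22+24+25+9 = 105
D - S - X - A - P - D: 25+9+24+6+9 = 73
The minimum is 61.
One optimal route: D → A → X → S → P → D (or its reverse).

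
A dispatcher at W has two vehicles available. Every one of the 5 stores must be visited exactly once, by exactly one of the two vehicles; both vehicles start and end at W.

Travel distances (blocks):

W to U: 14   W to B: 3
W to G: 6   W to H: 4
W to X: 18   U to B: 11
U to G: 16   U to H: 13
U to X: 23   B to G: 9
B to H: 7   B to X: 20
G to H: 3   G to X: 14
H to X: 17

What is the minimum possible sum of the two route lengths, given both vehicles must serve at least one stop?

Check every non-empty split of the stops between the two vehicles; for each half take its own optimal tour:
  {U} + {B, G, H, X}: 28 + 44 = 72
  {B} + {U, G, H, X}: 6 + 58 = 64
  {U, B} + {G, H, X}: 28 + 39 = 67
  {G} + {U, B, H, X}: 12 + 58 = 70
  {U, G} + {B, H, X}: 36 + 44 = 80
  {B, G} + {U, H, X}: 18 + 58 = 76
  … (15 splits in total)
Best: vehicle 1 W → B → W = 6; vehicle 2 W → U → X → G → H → W = 58; combined 64.

Minimum combined distance: 64 blocks.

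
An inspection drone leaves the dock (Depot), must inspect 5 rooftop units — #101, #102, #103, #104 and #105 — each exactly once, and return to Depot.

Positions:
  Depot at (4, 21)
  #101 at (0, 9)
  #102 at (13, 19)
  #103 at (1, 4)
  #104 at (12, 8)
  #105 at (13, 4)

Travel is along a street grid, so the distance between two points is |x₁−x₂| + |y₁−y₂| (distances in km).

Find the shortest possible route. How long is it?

Minimum total distance: 62 km.

There are 60 distinct closed tours to check (reversals are equivalent).
Depot - #101 - #102 - #103 - #104 - #105 - Depot: 16+23+27+15+5+26 = 112
Depot - #101 - #102 - #103 - #105 - #104 - Depot: 16+23+27+12+5+21 = 104
Depot - #101 - #102 - #104 - #103 - #105 - Depot: 16+23+12+15+12+26 = 104
Depot - #101 - #102 - #104 - #105 - #103 - Depot: 16+23+12+5+12+20 = 88
Depot - #101 - #102 - #105 - #103 - #104 - Depot: 16+23+15+12+15+21 = 102
Depot - #101 - #102 - #105 - #104 - #103 - Depot: 16+23+15+5+15+20 = 94
Depot - #101 - #103 - #102 - #104 - #105 - Depot: 16+6+27+12+5+26 = 92
Depot - #101 - #103 - #102 - #105 - #104 - Depot: 16+6+27+15+5+21 = 90
Depot - #101 - #103 - #104 - #102 - #105 - Depot: 16+6+15+12+15+26 = 90
Depot - #101 - #103 - #104 - #105 - #102 - Depot: 16+6+15+5+15+11 = 68
Depot - #101 - #103 - #105 - #102 - #104 - Depot: 16+6+12+15+12+21 = 82
Depot - #101 - #103 - #105 - #104 - #102 - Depot: 16+6+12+5+12+11 = 62
Depot - #101 - #104 - #102 - #103 - #105 - Depot: 16+13+12+27+12+26 = 106
Depot - #101 - #104 - #102 - #105 - #103 - Depot: 16+13+12+15+12+20 = 88
… (46 more)
The minimum is 62.
One optimal route: Depot → #101 → #103 → #105 → #104 → #102 → Depot (or its reverse).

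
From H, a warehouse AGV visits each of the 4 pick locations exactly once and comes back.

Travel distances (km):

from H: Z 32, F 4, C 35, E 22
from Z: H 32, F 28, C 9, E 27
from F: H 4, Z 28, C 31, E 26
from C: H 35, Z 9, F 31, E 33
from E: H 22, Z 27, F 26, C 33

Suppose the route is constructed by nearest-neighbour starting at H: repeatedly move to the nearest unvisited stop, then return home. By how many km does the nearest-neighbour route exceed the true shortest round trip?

Excess over optimum: 8 km.

From H: F=4, E=22, Z=32, C=35 → choose F (4).
From F: E=26, Z=28, C=31 → choose E (26).
From E: Z=27, C=33 → choose Z (27).
From Z: C=9 → choose C (9).
NN route H → F → E → Z → C → H costs 101.
Optimal: H → F → C → Z → E → H costs 93 (by enumerating all 12 distinct tours).
Excess = 101 − 93 = 8.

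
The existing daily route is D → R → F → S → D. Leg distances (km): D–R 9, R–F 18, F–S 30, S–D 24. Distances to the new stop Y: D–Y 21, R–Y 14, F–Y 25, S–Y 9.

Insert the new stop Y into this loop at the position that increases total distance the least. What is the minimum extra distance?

Insertion cost between consecutive stops i–j is d(i,Y) + d(Y,j) − d(i,j):
  between D and R: 21 + 14 − 9 = 26
  between R and F: 14 + 25 − 18 = 21
  between F and S: 25 + 9 − 30 = 4
  between S and D: 9 + 21 − 24 = 6
Cheapest insertion is between F and S, adding 4.
New total = 81 + 4 = 85.

Adding 4 km by placing Y on the F–S leg.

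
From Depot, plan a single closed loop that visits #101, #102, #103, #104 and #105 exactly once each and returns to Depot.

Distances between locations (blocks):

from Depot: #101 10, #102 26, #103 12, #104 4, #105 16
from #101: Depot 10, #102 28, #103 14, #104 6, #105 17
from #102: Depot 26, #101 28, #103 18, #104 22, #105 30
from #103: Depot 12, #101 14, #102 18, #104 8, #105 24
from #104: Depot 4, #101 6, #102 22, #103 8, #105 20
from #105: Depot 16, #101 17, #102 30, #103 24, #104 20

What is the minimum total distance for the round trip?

With 5 stops there are 5!/2 = 60 distinct round trips (a route and its reverse cost the same).
Depot→#101→#102→#103→#104→#105→Depot: 10+28+18+8+20+16 = 100
Depot→#101→#102→#103→#105→#104→Depot: 10+28+18+24+20+4 = 104
Depot→#101→#102→#104→#103→#105→Depot: 10+28+22+8+24+16 = 108
Depot→#101→#102→#104→#105→#103→Depot: 10+28+22+20+24+12 = 116
Depot→#101→#102→#105→#103→#104→Depot: 10+28+30+24+8+4 = 104
Depot→#101→#102→#105→#104→#103→Depot: 10+28+30+20+8+12 = 108
Depot→#101→#103→#102→#104→#105→Depot: 10+14+18+22+20+16 = 100
Depot→#101→#103→#102→#105→#104→Depot: 10+14+18+30+20+4 = 96
Depot→#101→#103→#104→#102→#105→Depot: 10+14+8+22+30+16 = 100
Depot→#101→#103→#104→#105→#102→Depot: 10+14+8+20+30+26 = 108
Depot→#101→#103→#105→#102→#104→Depot: 10+14+24+30+22+4 = 104
Depot→#101→#103→#105→#104→#102→Depot: 10+14+24+20+22+26 = 116
Depot→#101→#104→#102→#103→#105→Depot: 10+6+22+18+24+16 = 96
Depot→#101→#104→#102→#105→#103→Depot: 10+6+22+30+24+12 = 104
… (46 more)
Depot→#101→#105→#102→#103→#104→Depot: 10+17+30+18+8+4 = 87  ← best
The minimum is 87.
One optimal route: Depot → #101 → #105 → #102 → #103 → #104 → Depot (or its reverse).

87 blocks — the shortest possible round trip.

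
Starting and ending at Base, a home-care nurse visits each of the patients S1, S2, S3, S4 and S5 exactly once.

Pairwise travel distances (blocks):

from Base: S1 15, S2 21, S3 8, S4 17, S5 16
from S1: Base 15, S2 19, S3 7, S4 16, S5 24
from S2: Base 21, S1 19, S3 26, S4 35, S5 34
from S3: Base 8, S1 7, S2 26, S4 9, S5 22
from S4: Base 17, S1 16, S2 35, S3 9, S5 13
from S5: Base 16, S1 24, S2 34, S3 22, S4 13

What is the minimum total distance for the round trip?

Minimum total distance: 85 blocks.

With 5 stops there are 5!/2 = 60 distinct round trips (a route and its reverse cost the same).
Base - S1 - S2 - S3 - S4 - S5 - Base: 15+19+26+9+13+16 = 98
Base - S1 - S2 - S3 - S5 - S4 - Base: 15+19+26+22+13+17 = 112
Base - S1 - S2 - S4 - S3 - S5 - Base: 15+19+35+9+22+16 = 116
Base - S1 - S2 - S4 - S5 - S3 - Base: 15+19+35+13+22+8 = 112
Base - S1 - S2 - S5 - S3 - S4 - Base: 15+19+34+22+9+17 = 116
Base - S1 - S2 - S5 - S4 - S3 - Base: 15+19+34+13+9+8 = 98
Base - S1 - S3 - S2 - S4 - S5 - Base: 15+7+26+35+13+16 = 112
Base - S1 - S3 - S2 - S5 - S4 - Base: 15+7+26+34+13+17 = 112
Base - S1 - S3 - S4 - S2 - S5 - Base: 15+7+9+35+34+16 = 116
Base - S1 - S3 - S4 - S5 - S2 - Base: 15+7+9+13+34+21 = 99
Base - S1 - S3 - S5 - S2 - S4 - Base: 15+7+22+34+35+17 = 130
Base - S1 - S3 - S5 - S4 - S2 - Base: 15+7+22+13+35+21 = 113
Base - S1 - S4 - S2 - S3 - S5 - Base: 15+16+35+26+22+16 = 130
Base - S1 - S4 - S2 - S5 - S3 - Base: 15+16+35+34+22+8 = 130
… (46 more)
Base - S2 - S1 - S3 - S4 - S5 - Base: 21+19+7+9+13+16 = 85  ← best
The minimum is 85.
One optimal route: Base → S2 → S1 → S3 → S4 → S5 → Base (or its reverse).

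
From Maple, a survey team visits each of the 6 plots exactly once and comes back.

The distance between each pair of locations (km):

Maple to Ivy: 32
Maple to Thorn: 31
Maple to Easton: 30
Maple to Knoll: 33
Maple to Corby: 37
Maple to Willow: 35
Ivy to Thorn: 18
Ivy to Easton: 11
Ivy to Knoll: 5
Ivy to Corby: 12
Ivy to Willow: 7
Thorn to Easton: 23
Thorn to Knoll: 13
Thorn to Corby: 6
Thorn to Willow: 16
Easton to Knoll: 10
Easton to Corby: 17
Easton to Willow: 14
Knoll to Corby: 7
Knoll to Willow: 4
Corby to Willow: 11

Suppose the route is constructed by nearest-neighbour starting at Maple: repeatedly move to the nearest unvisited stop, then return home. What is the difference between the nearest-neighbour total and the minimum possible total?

From Maple: Easton=30, Thorn=31, Ivy=32, Knoll=33, Willow=35, Corby=37 → choose Easton (30).
From Easton: Knoll=10, Ivy=11, Willow=14, Corby=17, Thorn=23 → choose Knoll (10).
From Knoll: Willow=4, Ivy=5, Corby=7, Thorn=13 → choose Willow (4).
From Willow: Ivy=7, Corby=11, Thorn=16 → choose Ivy (7).
From Ivy: Corby=12, Thorn=18 → choose Corby (12).
From Corby: Thorn=6 → choose Thorn (6).
NN route Maple → Easton → Knoll → Willow → Ivy → Corby → Thorn → Maple costs 100.
Optimal: Maple → Thorn → Corby → Knoll → Willow → Ivy → Easton → Maple costs 96 (by enumerating all 360 distinct tours).
Excess = 100 − 96 = 4.

4 km longer than the optimal tour.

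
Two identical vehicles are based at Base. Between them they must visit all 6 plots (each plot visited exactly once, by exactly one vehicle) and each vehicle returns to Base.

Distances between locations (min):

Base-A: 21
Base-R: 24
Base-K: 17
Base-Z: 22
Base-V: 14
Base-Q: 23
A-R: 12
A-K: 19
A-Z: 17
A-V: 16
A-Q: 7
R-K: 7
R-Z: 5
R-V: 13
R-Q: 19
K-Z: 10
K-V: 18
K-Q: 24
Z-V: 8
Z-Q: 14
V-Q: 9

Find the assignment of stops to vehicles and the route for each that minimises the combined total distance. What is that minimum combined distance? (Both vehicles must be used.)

99 min — the smallest possible combined total.

There are 2^5 − 1 = 31 ways to divide the 6 stops into two non-empty groups. For each, the best each vehicle can do is its own shortest tour through its group:
  {A} + {R, K, Z, V, Q}: 42 + 66 = 108
  {R} + {A, K, Z, V, Q}: 48 + 72 = 120
  {A, R} + {K, Z, V, Q}: 57 + 64 = 121
  {K} + {A, R, Z, V, Q}: 34 + 69 = 103
  {A, K} + {R, Z, V, Q}: 57 + 66 = 123
  {R, K} + {A, Z, V, Q}: 48 + 64 = 112
  … (31 splits in total)
  {V} + {A, R, K, Z, Q}: 28 + 71 = 99  ← best
Best: vehicle 1 Base → V → Base = 28; vehicle 2 Base → A → Q → Z → R → K → Base = 71; combined 99.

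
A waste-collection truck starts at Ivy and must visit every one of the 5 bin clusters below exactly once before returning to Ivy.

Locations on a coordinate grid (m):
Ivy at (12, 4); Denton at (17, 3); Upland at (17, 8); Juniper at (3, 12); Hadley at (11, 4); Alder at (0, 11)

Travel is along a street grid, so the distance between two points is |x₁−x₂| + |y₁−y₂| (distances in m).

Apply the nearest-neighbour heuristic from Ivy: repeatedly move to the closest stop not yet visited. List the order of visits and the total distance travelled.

Total distance 54 m via the nearest-neighbour route Ivy → Hadley → Denton → Upland → Juniper → Alder → Ivy.

Ivy → [Hadley:1 / Denton:6 / Upland:9 / Juniper:17 / Alder:19] → Hadley (1)
Hadley → [Denton:7 / Upland:10 / Juniper:16 / Alder:18] → Denton (7)
Denton → [Upland:5 / Juniper:23 / Alder:25] → Upland (5)
Upland → [Juniper:18 / Alder:20] → Juniper (18)
Juniper → [Alder:4] → Alder (4)
Return Alder→Ivy: 19.
Total = 1 + 7 + 5 + 18 + 4 + 19 = 54.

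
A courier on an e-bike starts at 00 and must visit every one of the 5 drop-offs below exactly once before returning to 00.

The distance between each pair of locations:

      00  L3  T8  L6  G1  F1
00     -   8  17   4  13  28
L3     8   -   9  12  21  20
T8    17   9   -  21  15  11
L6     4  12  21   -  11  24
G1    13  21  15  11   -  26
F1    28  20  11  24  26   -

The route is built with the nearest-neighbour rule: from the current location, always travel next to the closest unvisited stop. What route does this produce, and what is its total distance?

87 along 00 → L6 → G1 → T8 → L3 → F1 → 00.

00 → [L6:4 / L3:8 / G1:13 / T8:17 / F1:28] → L6 (4)
L6 → [G1:11 / L3:12 / T8:21 / F1:24] → G1 (11)
G1 → [T8:15 / L3:21 / F1:26] → T8 (15)
T8 → [L3:9 / F1:11] → L3 (9)
L3 → [F1:20] → F1 (20)
Return F1→00: 28.
Total = 4 + 11 + 15 + 9 + 20 + 28 = 87.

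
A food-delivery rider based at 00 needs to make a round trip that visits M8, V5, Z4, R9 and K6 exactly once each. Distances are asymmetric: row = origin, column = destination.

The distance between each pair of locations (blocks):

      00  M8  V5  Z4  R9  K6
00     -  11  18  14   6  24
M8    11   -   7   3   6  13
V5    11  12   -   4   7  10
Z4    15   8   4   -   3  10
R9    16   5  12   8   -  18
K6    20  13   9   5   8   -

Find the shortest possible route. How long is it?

00→M8→V5→Z4→R9→K6→00: 11+7+4+3+18+20 = 63
00→M8→V5→Z4→K6→R9→00: 11+7+4+10+8+16 = 56
00→M8→V5→R9→Z4→K6→00: 11+7+7+8+10+20 = 63
00→M8→V5→R9→K6→Z4→00: 11+7+7+18+5+15 = 63
00→M8→V5→K6→Z4→R9→00: 11+7+10+5+3+16 = 52
00→M8→V5→K6→R9→Z4→00: 11+7+10+8+8+15 = 59
00→M8→Z4→V5→R9→K6→00: 11+3+4+7+18+20 = 63
00→M8→Z4→V5→K6→R9→00: 11+3+4+10+8+16 = 52
00→M8→Z4→R9→V5→K6→00: 11+3+3+12+10+20 = 59
00→M8→Z4→R9→K6→V5→00: 11+3+3+18+9+11 = 55
00→M8→Z4→K6→V5→R9→00: 11+3+10+9+7+16 = 56
00→M8→Z4→K6→R9→V5→00: 11+3+10+8+12+11 = 55
00→M8→R9→V5→Z4→K6→00: 11+6+12+4+10+20 = 63
00→M8→R9→V5→K6→Z4→00: 11+6+12+10+5+15 = 59
… (106 more)
00→R9→M8→Z4→K6→V5→00: 6+5+3+10+9+11 = 44  ← best
The minimum is 44.
One optimal route: 00 → R9 → M8 → Z4 → K6 → V5 → 00.

Minimum total distance: 44 blocks.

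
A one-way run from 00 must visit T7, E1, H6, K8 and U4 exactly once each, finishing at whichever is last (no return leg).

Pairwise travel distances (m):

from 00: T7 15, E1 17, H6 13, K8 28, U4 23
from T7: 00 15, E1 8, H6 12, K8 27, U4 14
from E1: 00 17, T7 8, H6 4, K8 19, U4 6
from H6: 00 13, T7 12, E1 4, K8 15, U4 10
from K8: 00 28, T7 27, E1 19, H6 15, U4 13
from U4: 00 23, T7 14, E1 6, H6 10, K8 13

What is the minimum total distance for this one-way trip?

50 m — the minimum one-way total.

There are 5! = 120 possible orderings.
00→T7→E1→H6→K8→U4: 15+8+4+15+13 = 55
00→T7→E1→H6→U4→K8: 15+8+4+10+13 = 50
00→T7→E1→K8→H6→U4: 15+8+19+15+10 = 67
00→T7→E1→K8→U4→H6: 15+8+19+13+10 = 65
00→T7→E1→U4→H6→K8: 15+8+6+10+15 = 54
00→T7→E1→U4→K8→H6: 15+8+6+13+15 = 57
00→T7→H6→E1→K8→U4: 15+12+4+19+13 = 63
00→T7→H6→E1→U4→K8: 15+12+4+6+13 = 50
00→T7→H6→K8→E1→U4: 15+12+15+19+6 = 67
00→T7→H6→K8→U4→E1: 15+12+15+13+6 = 61
00→T7→H6→U4→E1→K8: 15+12+10+6+19 = 62
00→T7→H6→U4→K8→E1: 15+12+10+13+19 = 69
00→T7→K8→E1→H6→U4: 15+27+19+4+10 = 75
00→T7→K8→E1→U4→H6: 15+27+19+6+10 = 77
… (106 more)
The minimum is 50.
One shortest path: 00 → T7 → E1 → H6 → U4 → K8.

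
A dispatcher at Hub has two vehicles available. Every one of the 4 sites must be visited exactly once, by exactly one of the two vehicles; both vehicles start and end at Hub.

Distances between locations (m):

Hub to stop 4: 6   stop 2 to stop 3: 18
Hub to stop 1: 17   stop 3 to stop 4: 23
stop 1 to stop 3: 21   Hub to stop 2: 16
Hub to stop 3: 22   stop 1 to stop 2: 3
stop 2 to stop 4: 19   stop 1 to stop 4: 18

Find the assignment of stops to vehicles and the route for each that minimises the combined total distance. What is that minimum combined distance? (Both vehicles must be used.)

Try each way of splitting the stops between the two vehicles (each non-empty) and, for each split, find the best tour for each vehicle:
  {stop 1} + {stop 2, stop 3, stop 4}: 34 + 63 = 97
  {stop 2} + {stop 1, stop 3, stop 4}: 32 + 67 = 99
  {stop 1, stop 2} + {stop 3, stop 4}: 36 + 51 = 87
  {stop 3} + {stop 1, stop 2, stop 4}: 44 + 43 = 87
  {stop 1, stop 3} + {stop 2, stop 4}: 60 + 41 = 101
  {stop 2, stop 3} + {stop 1, stop 4}: 56 + 41 = 97
  … (7 splits in total)
  {stop 1, stop 2, stop 3} + {stop 4}: 60 + 12 = 72  ← best
Best: vehicle 1 Hub → stop 1 → stop 2 → stop 3 → Hub = 60; vehicle 2 Hub → stop 4 → Hub = 12; combined 72.

Minimum combined distance: 72 m.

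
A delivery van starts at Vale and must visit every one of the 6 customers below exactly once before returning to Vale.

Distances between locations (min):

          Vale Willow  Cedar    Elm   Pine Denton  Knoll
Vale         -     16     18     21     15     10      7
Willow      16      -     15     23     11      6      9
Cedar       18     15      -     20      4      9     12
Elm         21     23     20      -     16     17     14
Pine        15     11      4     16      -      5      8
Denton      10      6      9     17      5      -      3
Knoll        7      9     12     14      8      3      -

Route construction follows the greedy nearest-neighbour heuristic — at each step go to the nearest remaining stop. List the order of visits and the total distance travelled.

From Vale: distances to unvisited — Knoll=7, Denton=10, Pine=15, Willow=16, Cedar=18, Elm=21. Nearest is Knoll (7).
From Knoll: distances to unvisited — Denton=3, Pine=8, Willow=9, Cedar=12, Elm=14. Nearest is Denton (3).
From Denton: distances to unvisited — Pine=5, Willow=6, Cedar=9, Elm=17. Nearest is Pine (5).
From Pine: distances to unvisited — Cedar=4, Willow=11, Elm=16. Nearest is Cedar (4).
From Cedar: distances to unvisited — Willow=15, Elm=20. Nearest is Willow (15).
From Willow: distances to unvisited — Elm=23. Nearest is Elm (23).
Return Elm→Vale: 21.
Total = 7 + 3 + 5 + 4 + 15 + 23 + 21 = 78.

Nearest-neighbour total = 78 min; route Vale → Knoll → Denton → Pine → Cedar → Willow → Elm → Vale.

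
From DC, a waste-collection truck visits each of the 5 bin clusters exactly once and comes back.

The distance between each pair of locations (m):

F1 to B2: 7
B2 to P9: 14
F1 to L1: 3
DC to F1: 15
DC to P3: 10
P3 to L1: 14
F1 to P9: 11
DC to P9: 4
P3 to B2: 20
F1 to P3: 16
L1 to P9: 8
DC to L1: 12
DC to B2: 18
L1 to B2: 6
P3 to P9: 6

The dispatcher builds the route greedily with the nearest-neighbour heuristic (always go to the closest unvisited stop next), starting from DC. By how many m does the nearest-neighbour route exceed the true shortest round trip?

From DC: P9=4, P3=10, L1=12, F1=15, B2=18 → choose P9 (4).
From P9: P3=6, L1=8, F1=11, B2=14 → choose P3 (6).
From P3: L1=14, F1=16, B2=20 → choose L1 (14).
From L1: F1=3, B2=6 → choose F1 (3).
From F1: B2=7 → choose B2 (7).
NN route DC → P9 → P3 → L1 → F1 → B2 → DC costs 52.
Optimal: DC → P3 → F1 → B2 → L1 → P9 → DC costs 51 (by enumerating all 60 distinct tours).
Excess = 52 − 51 = 1.

Excess over optimum: 1 m.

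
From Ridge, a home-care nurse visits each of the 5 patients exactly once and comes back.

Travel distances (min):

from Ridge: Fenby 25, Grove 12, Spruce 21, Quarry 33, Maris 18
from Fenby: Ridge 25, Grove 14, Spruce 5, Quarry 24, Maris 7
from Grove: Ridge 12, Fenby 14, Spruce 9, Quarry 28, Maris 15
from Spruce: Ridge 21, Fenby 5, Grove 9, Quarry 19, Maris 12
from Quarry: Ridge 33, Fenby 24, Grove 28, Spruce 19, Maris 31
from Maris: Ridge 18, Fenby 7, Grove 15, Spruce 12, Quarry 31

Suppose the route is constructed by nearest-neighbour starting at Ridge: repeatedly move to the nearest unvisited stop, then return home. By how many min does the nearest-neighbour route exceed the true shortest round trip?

8 min longer than the optimal tour.

Ridge: Grove=12, Maris=18, Spruce=21, Fenby=25, Quarry=33 ⇒ Grove
Grove: Spruce=9, Fenby=14, Maris=15, Quarry=28 ⇒ Spruce
Spruce: Fenby=5, Maris=12, Quarry=19 ⇒ Fenby
Fenby: Maris=7, Quarry=24 ⇒ Maris
Maris: Quarry=31 ⇒ Quarry
NN route Ridge → Grove → Spruce → Fenby → Maris → Quarry → Ridge costs 97.
Optimal: Ridge → Grove → Spruce → Quarry → Fenby → Maris → Ridge costs 89 (by enumerating all 60 distinct tours).
Excess = 97 − 89 = 8.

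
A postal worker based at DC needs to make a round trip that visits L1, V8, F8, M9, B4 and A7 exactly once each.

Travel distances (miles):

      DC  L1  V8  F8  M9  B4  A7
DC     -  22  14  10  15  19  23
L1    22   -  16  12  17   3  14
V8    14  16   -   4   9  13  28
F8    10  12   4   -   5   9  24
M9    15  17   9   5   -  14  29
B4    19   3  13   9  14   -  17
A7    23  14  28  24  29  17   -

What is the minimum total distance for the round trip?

DC - L1 - V8 - F8 - M9 - B4 - A7 - DC: 22+16+4+5+14+17+23 = 101
DC - L1 - V8 - F8 - M9 - A7 - B4 - DC: 22+16+4+5+29+17+19 = 112
DC - L1 - V8 - F8 - B4 - M9 - A7 - DC: 22+16+4+9+14+29+23 = 117
DC - L1 - V8 - F8 - B4 - A7 - M9 - DC: 22+16+4+9+17+29+15 = 112
DC - L1 - V8 - F8 - A7 - M9 - B4 - DC: 22+16+4+24+29+14+19 = 128
DC - L1 - V8 - F8 - A7 - B4 - M9 - DC: 22+16+4+24+17+14+15 = 112
DC - L1 - V8 - M9 - F8 - B4 - A7 - DC: 22+16+9+5+9+17+23 = 101
DC - L1 - V8 - M9 - F8 - A7 - B4 - DC: 22+16+9+5+24+17+19 = 112
… (352 more)
DC - V8 - F8 - M9 - B4 - L1 - A7 - DC: 14+4+5+14+3+14+23 = 77  ← best
The minimum is 77.
One optimal route: DC → V8 → F8 → M9 → B4 → L1 → A7 → DC (or its reverse).

Minimum total distance: 77 miles.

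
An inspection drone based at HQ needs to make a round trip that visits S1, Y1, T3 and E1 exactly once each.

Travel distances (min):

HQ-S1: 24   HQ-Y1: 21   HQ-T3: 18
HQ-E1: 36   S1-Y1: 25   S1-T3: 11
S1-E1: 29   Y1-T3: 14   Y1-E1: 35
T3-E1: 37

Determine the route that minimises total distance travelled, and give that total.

With 4 stops there are 4!/2 = 12 distinct round trips (a route and its reverse cost the same).
HQ-S1-Y1-T3-E1-HQ: 24+25+14+37+36 = 136
HQ-S1-Y1-E1-T3-HQ: 24+25+35+37+18 = 139
HQ-S1-T3-Y1-E1-HQ: 24+11+14+35+36 = 120
HQ-S1-T3-E1-Y1-HQ: 24+11+37+35+21 = 128
HQ-S1-E1-Y1-T3-HQ: 24+29+35+14+18 = 120
HQ-S1-E1-T3-Y1-HQ: 24+29+37+14+21 = 125
HQ-Y1-S1-T3-E1-HQ: 21+25+11+37+36 = 130
HQ-Y1-S1-E1-T3-HQ: 21+25+29+37+18 = 130
HQ-Y1-T3-S1-E1-HQ: 21+14+11+29+36 = 111
HQ-Y1-E1-S1-T3-HQ: 21+35+29+11+18 = 114
HQ-T3-S1-Y1-E1-HQ: 18+11+25+35+36 = 125
HQ-T3-Y1-S1-E1-HQ: 18+14+25+29+36 = 122
The minimum is 111.
One optimal route: HQ → Y1 → T3 → S1 → E1 → HQ (or its reverse).

111 min — the shortest possible round trip.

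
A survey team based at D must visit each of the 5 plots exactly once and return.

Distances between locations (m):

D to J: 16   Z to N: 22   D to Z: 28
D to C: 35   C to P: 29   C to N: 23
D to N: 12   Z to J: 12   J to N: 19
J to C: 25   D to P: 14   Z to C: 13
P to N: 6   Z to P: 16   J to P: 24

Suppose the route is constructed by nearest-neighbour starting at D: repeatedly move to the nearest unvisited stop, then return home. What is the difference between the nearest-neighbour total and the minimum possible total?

Excess over optimum: 22 m.

From D: N=12, P=14, J=16, Z=28, C=35 → choose N (12).
From N: P=6, J=19, Z=22, C=23 → choose P (6).
From P: Z=16, J=24, C=29 → choose Z (16).
From Z: J=12, C=13 → choose J (12).
From J: C=25 → choose C (25).
NN route D → N → P → Z → J → C → D costs 106.
Optimal: D → J → Z → C → N → P → D costs 84 (by enumerating all 60 distinct tours).
Excess = 106 − 84 = 22.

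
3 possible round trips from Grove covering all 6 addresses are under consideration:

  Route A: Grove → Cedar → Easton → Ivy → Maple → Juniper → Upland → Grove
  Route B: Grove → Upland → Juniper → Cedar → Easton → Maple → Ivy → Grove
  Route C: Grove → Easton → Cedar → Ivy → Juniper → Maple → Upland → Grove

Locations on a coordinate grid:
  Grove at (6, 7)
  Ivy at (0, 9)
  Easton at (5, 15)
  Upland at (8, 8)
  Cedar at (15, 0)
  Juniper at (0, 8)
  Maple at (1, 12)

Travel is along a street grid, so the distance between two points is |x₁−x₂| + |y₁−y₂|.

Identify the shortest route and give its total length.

72 — Route A is the shortest.

Route A: 16 + 25 + 11 + 4 + 5 + 8 + 3 = 72
Route B: 3 + 8 + 23 + 25 + 7 + 4 + 8 = 78
Route C: 9 + 25 + 24 + 1 + 5 + 11 + 3 = 78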